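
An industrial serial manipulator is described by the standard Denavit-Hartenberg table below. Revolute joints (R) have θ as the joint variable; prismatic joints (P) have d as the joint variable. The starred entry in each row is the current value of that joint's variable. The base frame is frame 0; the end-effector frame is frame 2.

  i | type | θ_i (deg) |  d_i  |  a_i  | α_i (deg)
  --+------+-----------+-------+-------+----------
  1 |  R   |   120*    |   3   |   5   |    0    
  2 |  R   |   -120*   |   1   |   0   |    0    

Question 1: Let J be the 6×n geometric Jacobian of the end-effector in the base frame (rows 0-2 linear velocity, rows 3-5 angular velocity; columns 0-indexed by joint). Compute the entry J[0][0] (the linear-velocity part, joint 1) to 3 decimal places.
-4.330

axis z_0 = ẑ; lever o_n−o_0 = (-2.5000,4.3301,4.0000)
cross product → J_v[:, 0] = (-4.3301,-2.5000,0.0000)
J_ω[:, 0] = z_0
entry J[0][0] = -4.3301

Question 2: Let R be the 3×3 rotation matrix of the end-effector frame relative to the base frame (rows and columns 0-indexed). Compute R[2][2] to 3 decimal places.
End-effector z-axis (col 2 of R) = (0.0000,0.0000,1.0000)
R[2][2] = 1.0000

1.000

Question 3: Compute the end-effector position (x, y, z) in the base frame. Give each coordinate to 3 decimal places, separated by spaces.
after link 1: o_1 = (-2.5000, 4.3301, 3.0000)
after link 2: o_2 = (-2.5000, 4.3301, 4.0000)

-2.500 4.330 4.000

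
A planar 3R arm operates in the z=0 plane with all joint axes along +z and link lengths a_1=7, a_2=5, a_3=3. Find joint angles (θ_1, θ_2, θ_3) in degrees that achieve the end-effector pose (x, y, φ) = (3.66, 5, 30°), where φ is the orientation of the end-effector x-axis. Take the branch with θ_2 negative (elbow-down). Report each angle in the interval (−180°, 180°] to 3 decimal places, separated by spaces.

wrist centre = target − a_3·(cos φ, sin φ) = (1.0619, 3.5000)
cos θ_2 = (13.3777−7²−5²)/(2·7·5) = -0.8660; θ_2 = -150.0009° (elbow-down)
β = atan2(3.5000,1.0619) = 73.1218°; ψ = atan2(-2.4999,2.6698) = -43.1177°
θ_1 = β − ψ = 116.2395°
θ_3 = φ − θ_1 − θ_2 = 63.7613° (wrapped to (-180°,180°])

116.240 -150.001 63.761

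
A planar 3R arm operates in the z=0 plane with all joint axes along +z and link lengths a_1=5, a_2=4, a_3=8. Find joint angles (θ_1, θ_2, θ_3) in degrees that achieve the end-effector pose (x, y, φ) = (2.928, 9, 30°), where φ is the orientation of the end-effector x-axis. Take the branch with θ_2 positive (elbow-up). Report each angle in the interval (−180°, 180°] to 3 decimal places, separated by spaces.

wrist centre = target − a_3·(cos φ, sin φ) = (-4.0002, 5.0000)
cos θ_2 = (41.0016−5²−4²)/(2·5·4) = 0.0000; θ_2 = 89.9977° (elbow-up)
β = atan2(5.0000,-4.0002) = 128.6612°; ψ = atan2(4.0000,5.0002) = 38.6589°
θ_1 = β − ψ = 90.0023°
θ_3 = φ − θ_1 − θ_2 = -150.0000° (wrapped to (-180°,180°])

90.002 89.998 -150.000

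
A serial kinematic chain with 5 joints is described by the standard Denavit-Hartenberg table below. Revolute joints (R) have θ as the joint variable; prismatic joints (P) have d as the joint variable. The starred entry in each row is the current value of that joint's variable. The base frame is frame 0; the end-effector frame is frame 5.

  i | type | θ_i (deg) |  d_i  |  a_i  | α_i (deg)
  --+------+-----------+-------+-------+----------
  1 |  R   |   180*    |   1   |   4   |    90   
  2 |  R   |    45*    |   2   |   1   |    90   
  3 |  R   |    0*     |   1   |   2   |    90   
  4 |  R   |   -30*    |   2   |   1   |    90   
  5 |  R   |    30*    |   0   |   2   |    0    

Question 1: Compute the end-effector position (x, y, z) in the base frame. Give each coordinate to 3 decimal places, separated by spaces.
-7.536 -1.000 5.053

after link 1: o_1 = (-4.0000, 0.0000, 1.0000)
after link 2: o_2 = (-4.7071, 2.0000, 1.7071)
after link 3: o_3 = (-6.8284, 2.0000, 2.4142)
after link 4: o_4 = (-7.0872, 0.0000, 3.3801)
after link 5: o_5 = (-7.5355, -1.0000, 5.0532)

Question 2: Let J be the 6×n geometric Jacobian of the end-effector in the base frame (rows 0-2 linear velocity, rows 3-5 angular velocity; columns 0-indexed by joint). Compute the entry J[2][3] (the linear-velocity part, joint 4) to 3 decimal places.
-0.707

axis z_3 = (-0.0000,-1.0000,-0.0000); lever o_n−o_3 = (-0.7071,-3.0000,2.6390)
cross product → J_v[:, 3] = (-2.6390,0.0000,-0.7071)
J_ω[:, 3] = z_3
entry J[2][3] = -0.7071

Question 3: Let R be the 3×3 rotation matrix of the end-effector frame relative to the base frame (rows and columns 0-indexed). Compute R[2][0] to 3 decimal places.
0.837

End-effector x-axis (col 0 of R) = (-0.2241,-0.5000,0.8365)
R[2][0] = 0.8365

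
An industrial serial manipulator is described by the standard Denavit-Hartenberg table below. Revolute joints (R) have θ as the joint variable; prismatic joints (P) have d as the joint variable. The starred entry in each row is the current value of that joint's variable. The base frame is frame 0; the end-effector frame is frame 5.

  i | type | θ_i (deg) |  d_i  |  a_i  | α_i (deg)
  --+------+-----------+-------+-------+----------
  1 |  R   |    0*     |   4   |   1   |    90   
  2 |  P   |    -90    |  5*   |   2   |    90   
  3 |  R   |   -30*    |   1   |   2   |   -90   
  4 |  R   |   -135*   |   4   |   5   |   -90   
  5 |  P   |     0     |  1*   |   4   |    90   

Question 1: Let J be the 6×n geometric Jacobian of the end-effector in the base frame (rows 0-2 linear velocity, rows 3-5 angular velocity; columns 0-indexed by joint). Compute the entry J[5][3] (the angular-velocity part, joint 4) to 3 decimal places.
-0.500

axis z_3 = (0.0000,-0.8660,-0.5000); lever o_n−o_3 = (-7.0711,-6.2925,2.8990)
cross product → J_v[:, 3] = (-5.6569,3.5355,-6.1237)
J_ω[:, 3] = z_3
entry J[5][3] = -0.5000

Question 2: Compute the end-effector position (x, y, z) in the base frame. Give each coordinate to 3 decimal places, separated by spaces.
-7.071 -10.293 3.167

after link 1: o_1 = (1.0000, 0.0000, 4.0000)
after link 2: o_2 = (1.0000, -5.0000, 2.0000)
after link 3: o_3 = (0.0000, -4.0000, 0.2679)
after link 4: o_4 = (-3.5355, -9.2319, 1.3298)
after link 5: o_5 = (-7.0711, -10.2925, 3.1669)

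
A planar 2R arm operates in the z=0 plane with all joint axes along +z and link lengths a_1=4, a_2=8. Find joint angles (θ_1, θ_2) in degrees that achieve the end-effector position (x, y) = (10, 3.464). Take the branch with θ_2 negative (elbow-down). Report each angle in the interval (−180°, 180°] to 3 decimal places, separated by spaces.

cos θ_2 = (111.9993−4²−8²)/(2·4·8) = 0.5000; θ_2 = -60.0007° (elbow-down)
β = atan2(3.4640,10.0000) = 19.1061°; ψ = atan2(-6.9283,7.9999) = -40.8939°
θ_1 = β − ψ = 60.0000°

60.000 -60.001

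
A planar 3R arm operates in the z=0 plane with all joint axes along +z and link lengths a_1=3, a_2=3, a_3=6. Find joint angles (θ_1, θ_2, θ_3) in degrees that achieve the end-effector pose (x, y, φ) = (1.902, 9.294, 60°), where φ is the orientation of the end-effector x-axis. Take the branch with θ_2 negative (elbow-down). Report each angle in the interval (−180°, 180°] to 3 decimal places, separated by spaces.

150.003 -90.006 0.003

wrist centre = target − a_3·(cos φ, sin φ) = (-1.0980, 4.0978)
cos θ_2 = (17.9980−3²−3²)/(2·3·3) = -0.0001; θ_2 = -90.0065° (elbow-down)
β = atan2(4.0978,-1.0980) = 104.9998°; ψ = atan2(-3.0000,2.9997) = -45.0032°
θ_1 = β − ψ = 150.0031°
θ_3 = φ − θ_1 − θ_2 = 0.0034° (wrapped to (-180°,180°])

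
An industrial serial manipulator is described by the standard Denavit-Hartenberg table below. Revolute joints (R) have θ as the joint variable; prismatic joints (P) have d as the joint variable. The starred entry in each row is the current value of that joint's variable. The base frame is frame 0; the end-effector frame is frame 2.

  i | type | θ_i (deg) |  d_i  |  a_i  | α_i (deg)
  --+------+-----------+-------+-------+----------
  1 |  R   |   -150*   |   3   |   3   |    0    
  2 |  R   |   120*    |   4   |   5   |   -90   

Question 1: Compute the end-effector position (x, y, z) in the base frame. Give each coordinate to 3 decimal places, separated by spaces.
1.732 -4.000 7.000

after link 1: o_1 = (-2.5981, -1.5000, 3.0000)
after link 2: o_2 = (1.7321, -4.0000, 7.0000)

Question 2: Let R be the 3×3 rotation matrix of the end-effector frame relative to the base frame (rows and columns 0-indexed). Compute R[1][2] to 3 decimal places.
End-effector z-axis (col 2 of R) = (0.5000,0.8660,0.0000)
R[1][2] = 0.8660

0.866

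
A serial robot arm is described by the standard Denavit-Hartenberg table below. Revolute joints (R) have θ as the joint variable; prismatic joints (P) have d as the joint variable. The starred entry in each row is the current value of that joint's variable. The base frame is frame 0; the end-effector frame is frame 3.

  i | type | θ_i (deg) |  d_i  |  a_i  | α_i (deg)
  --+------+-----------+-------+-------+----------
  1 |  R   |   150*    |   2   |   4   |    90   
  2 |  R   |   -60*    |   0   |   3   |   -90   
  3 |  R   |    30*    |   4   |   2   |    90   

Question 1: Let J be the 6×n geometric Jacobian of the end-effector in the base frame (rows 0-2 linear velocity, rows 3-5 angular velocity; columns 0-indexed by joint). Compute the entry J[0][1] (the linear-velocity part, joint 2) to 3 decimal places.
axis z_1 = (0.5000,0.8660,0.0000); lever o_n−o_1 = (-5.5490,2.0490,-2.0981)
cross product → J_v[:, 1] = (-1.8170,1.0490,5.8301)
J_ω[:, 1] = z_1
entry J[0][1] = -1.8170

-1.817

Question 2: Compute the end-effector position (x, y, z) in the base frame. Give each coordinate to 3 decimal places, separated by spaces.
-9.013 4.049 -0.098

after link 1: o_1 = (-3.4641, 2.0000, 2.0000)
after link 2: o_2 = (-4.7631, 2.7500, -0.5981)
after link 3: o_3 = (-9.0131, 4.0490, -0.0981)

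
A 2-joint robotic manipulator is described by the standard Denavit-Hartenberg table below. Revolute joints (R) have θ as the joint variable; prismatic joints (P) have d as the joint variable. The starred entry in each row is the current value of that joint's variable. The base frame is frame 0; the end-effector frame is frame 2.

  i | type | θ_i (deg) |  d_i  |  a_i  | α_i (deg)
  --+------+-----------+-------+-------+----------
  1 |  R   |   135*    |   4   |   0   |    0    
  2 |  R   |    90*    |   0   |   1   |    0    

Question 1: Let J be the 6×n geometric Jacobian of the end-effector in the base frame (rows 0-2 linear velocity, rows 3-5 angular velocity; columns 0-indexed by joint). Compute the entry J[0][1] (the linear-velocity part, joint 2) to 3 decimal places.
0.707

axis z_1 = (0.0000,0.0000,1.0000); lever o_n−o_1 = (-0.7071,-0.7071,0.0000)
cross product → J_v[:, 1] = (0.7071,-0.7071,0.0000)
J_ω[:, 1] = z_1
entry J[0][1] = 0.7071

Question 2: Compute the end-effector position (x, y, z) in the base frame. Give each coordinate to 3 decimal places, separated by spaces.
after link 1: o_1 = (0.0000, 0.0000, 4.0000)
after link 2: o_2 = (-0.7071, -0.7071, 4.0000)

-0.707 -0.707 4.000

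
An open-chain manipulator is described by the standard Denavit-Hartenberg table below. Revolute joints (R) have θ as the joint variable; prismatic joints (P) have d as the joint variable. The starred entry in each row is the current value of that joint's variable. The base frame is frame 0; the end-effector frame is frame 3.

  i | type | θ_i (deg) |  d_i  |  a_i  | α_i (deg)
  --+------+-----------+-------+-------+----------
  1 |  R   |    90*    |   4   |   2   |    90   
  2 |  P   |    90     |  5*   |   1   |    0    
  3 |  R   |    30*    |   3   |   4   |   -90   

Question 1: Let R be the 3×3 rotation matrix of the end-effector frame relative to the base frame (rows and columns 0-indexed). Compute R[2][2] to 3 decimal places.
-0.500

End-effector z-axis (col 2 of R) = (0.0000,-0.8660,-0.5000)
R[2][2] = -0.5000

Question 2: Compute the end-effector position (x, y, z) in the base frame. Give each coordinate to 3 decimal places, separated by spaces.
after link 1: o_1 = (0.0000, 2.0000, 4.0000)
after link 2: o_2 = (5.0000, 2.0000, 5.0000)
after link 3: o_3 = (8.0000, 0.0000, 8.4641)

8.000 0.000 8.464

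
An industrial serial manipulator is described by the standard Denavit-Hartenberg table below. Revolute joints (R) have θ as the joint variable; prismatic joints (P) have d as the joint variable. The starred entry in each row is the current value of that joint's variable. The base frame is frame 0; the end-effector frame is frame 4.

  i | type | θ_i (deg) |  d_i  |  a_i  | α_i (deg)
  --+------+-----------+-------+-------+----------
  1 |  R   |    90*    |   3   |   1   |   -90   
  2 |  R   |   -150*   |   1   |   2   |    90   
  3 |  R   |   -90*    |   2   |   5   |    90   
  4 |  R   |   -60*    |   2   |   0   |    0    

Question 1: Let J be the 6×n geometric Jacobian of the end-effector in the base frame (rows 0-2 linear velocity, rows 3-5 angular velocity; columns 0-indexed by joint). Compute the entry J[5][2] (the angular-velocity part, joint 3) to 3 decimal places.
-0.866

axis z_2 = (-0.0000,-0.5000,-0.8660); lever o_n−o_2 = (5.0000,0.7321,-2.7321)
cross product → J_v[:, 2] = (2.0000,-4.3301,2.5000)
J_ω[:, 2] = z_2
entry J[5][2] = -0.8660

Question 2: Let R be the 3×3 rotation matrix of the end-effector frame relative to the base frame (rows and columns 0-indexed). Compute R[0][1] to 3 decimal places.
0.866

End-effector y-axis (col 1 of R) = (0.8660,-0.2500,-0.4330)
R[0][1] = 0.8660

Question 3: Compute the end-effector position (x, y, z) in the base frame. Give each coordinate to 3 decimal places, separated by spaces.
4.000 -0.000 1.268

after link 1: o_1 = (0.0000, 1.0000, 3.0000)
after link 2: o_2 = (-1.0000, -0.7321, 4.0000)
after link 3: o_3 = (4.0000, -1.7321, 2.2679)
after link 4: o_4 = (4.0000, -0.0000, 1.2679)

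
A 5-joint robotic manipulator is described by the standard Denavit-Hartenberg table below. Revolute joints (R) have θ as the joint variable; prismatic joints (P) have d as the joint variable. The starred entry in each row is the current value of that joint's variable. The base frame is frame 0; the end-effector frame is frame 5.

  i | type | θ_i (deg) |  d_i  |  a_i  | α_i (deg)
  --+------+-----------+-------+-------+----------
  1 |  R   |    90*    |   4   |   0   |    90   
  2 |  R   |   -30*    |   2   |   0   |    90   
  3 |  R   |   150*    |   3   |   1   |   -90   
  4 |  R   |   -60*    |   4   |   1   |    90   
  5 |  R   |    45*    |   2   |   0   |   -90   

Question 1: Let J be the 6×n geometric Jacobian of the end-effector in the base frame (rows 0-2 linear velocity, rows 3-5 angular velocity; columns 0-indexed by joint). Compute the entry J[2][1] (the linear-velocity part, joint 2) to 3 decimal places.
-3.991

axis z_1 = (1.0000,-0.0000,0.0000); lever o_n−o_1 = (-1.5801,-3.9910,-3.3146)
cross product → J_v[:, 1] = (0.0000,3.3146,-3.9910)
J_ω[:, 1] = z_1
entry J[2][1] = -3.9910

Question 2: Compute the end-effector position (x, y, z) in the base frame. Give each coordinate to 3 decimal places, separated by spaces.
-1.580 -3.991 0.685

after link 1: o_1 = (0.0000, 0.0000, 4.0000)
after link 2: o_2 = (2.0000, -0.0000, 4.0000)
after link 3: o_3 = (2.5000, -2.2500, 1.8349)
after link 4: o_4 = (-0.7141, -4.7901, 2.3014)
after link 5: o_5 = (-1.5801, -3.9910, 0.6854)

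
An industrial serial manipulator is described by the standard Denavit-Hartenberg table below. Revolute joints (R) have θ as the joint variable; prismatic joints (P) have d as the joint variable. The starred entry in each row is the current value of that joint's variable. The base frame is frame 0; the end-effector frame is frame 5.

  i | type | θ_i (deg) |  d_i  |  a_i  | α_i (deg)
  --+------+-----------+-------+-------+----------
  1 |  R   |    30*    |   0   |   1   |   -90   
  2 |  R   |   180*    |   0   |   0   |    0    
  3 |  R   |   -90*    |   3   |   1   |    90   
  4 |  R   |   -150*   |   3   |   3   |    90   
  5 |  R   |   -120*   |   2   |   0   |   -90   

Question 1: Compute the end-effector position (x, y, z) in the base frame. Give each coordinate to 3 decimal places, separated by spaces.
1.848 4.799 2.598

after link 1: o_1 = (0.8660, 0.5000, 0.0000)
after link 2: o_2 = (0.8660, 0.5000, 0.0000)
after link 3: o_3 = (-0.6340, 3.0981, -1.0000)
after link 4: o_4 = (2.7141, 3.2990, 1.5981)
after link 5: o_5 = (1.8481, 4.7990, 2.5981)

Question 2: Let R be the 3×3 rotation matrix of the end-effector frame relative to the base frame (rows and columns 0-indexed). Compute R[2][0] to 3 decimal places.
End-effector x-axis (col 0 of R) = (-0.8750,-0.2165,-0.4330)
R[2][0] = -0.4330

-0.433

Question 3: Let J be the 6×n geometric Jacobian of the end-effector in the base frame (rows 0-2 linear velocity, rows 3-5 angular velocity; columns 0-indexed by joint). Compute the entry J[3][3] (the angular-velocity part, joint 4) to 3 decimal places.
0.866

axis z_3 = (0.8660,0.5000,0.0000); lever o_n−o_3 = (2.4821,1.7010,3.5981)
cross product → J_v[:, 3] = (1.7990,-3.1160,0.2321)
J_ω[:, 3] = z_3
entry J[3][3] = 0.8660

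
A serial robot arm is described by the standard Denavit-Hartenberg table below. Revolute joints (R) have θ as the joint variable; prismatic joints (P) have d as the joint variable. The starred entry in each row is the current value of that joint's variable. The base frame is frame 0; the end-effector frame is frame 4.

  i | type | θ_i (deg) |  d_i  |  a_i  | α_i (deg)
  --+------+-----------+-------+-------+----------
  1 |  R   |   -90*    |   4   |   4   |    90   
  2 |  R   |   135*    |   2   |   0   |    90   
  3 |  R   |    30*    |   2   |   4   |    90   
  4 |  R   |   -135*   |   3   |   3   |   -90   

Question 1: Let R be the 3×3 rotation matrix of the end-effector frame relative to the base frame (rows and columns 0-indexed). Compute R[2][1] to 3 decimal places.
-0.354

End-effector y-axis (col 1 of R) = (-0.8660,-0.3536,-0.3536)
R[2][1] = -0.3536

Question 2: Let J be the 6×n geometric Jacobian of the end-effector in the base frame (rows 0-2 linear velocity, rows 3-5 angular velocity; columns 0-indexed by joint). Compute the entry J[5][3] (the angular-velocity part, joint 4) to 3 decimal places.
0.354

axis z_3 = (0.8660,0.3536,0.3536); lever o_n−o_3 = (3.6587,1.2616,-1.7384)
cross product → J_v[:, 3] = (-1.0607,2.7990,-0.2010)
J_ω[:, 3] = z_3
entry J[5][3] = 0.3536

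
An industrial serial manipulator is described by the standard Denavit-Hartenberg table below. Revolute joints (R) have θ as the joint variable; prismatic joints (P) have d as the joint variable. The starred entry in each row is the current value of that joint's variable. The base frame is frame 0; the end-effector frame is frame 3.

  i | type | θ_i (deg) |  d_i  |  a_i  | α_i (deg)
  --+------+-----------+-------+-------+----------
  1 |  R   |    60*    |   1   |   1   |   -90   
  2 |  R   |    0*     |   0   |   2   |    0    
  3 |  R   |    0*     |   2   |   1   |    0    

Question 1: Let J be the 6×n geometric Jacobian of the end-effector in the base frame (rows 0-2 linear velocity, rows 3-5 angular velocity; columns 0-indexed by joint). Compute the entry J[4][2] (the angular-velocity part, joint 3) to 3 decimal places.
axis z_2 = (-0.8660,0.5000,0.0000); lever o_n−o_2 = (-1.2321,1.8660,0.0000)
cross product → J_v[:, 2] = (-0.0000,0.0000,-1.0000)
J_ω[:, 2] = z_2
entry J[4][2] = 0.5000

0.500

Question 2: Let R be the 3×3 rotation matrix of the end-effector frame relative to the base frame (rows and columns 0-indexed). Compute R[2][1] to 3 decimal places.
End-effector y-axis (col 1 of R) = (-0.0000,0.0000,-1.0000)
R[2][1] = -1.0000

-1.000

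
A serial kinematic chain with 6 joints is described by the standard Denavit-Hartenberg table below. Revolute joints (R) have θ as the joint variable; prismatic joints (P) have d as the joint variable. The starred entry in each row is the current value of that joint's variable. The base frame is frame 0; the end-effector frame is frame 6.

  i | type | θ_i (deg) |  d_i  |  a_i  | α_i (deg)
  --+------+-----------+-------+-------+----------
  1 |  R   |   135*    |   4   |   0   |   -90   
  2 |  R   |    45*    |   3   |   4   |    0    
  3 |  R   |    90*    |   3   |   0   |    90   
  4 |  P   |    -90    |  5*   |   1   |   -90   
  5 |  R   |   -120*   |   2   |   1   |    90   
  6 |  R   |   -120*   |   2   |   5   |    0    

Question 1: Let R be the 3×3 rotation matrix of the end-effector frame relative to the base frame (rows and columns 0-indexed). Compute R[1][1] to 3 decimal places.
End-effector y-axis (col 1 of R) = (-0.9312,0.3188,-0.1768)
R[1][1] = 0.3188

0.319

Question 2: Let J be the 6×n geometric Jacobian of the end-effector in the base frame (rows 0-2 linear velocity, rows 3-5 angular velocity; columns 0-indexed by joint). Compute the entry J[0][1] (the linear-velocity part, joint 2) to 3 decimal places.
axis z_1 = (-0.7071,-0.7071,0.0000); lever o_n−o_1 = (-8.7455,0.2856,-3.0906)
cross product → J_v[:, 1] = (2.1854,-2.1854,-6.3859)
J_ω[:, 1] = z_1
entry J[0][1] = 2.1854

2.185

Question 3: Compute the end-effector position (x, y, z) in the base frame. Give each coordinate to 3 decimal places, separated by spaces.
-8.745 0.286 0.909

after link 1: o_1 = (0.0000, 0.0000, 4.0000)
after link 2: o_2 = (-4.1213, -0.1213, 1.1716)
after link 3: o_3 = (-6.2426, -2.2426, 1.1716)
after link 4: o_4 = (-8.0355, 0.9645, -2.3640)
after link 5: o_5 = (-7.8221, 0.0439, -4.3905)
after link 6: o_6 = (-8.7455, 0.2856, 0.9094)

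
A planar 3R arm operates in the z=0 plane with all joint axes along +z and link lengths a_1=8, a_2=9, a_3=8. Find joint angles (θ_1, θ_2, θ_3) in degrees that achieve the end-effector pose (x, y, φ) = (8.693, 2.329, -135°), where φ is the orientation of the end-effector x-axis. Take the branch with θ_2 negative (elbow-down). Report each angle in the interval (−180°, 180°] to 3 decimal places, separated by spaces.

wrist centre = target − a_3·(cos φ, sin φ) = (14.3499, 7.9859)
cos θ_2 = (269.6922−8²−9²)/(2·8·9) = 0.8659; θ_2 = -30.0123° (elbow-down)
β = atan2(7.9859,14.3499) = 29.0964°; ψ = atan2(-4.5017,15.7933) = -15.9095°
θ_1 = β − ψ = 45.0060°
θ_3 = φ − θ_1 − θ_2 = -149.9937° (wrapped to (-180°,180°])

45.006 -30.012 -149.994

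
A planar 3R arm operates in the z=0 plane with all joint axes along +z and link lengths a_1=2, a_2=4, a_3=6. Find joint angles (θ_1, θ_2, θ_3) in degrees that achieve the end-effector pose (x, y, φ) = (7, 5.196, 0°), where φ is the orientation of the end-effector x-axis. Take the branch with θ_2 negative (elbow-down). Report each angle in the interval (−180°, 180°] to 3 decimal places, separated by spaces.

120.004 -60.007 -59.998

wrist centre = target − a_3·(cos φ, sin φ) = (1.0000, 5.1960)
cos θ_2 = (27.9984−2²−4²)/(2·2·4) = 0.4999; θ_2 = -60.0065° (elbow-down)
β = atan2(5.1960,1.0000) = 79.1063°; ψ = atan2(-3.4643,3.9996) = -40.8981°
θ_1 = β − ψ = 120.0044°
θ_3 = φ − θ_1 − θ_2 = -59.9978° (wrapped to (-180°,180°])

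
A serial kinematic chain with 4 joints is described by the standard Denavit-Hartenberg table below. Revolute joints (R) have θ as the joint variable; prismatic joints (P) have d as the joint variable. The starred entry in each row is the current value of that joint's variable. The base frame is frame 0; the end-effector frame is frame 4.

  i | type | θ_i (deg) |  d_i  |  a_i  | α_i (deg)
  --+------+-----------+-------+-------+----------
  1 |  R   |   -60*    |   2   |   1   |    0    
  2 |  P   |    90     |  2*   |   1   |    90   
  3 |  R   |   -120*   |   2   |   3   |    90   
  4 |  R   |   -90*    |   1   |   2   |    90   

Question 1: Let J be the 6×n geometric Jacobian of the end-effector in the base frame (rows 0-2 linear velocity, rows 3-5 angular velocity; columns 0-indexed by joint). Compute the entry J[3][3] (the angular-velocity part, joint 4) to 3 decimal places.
axis z_3 = (-0.7500,-0.4330,0.5000); lever o_n−o_3 = (-1.7500,1.2990,0.5000)
cross product → J_v[:, 3] = (-0.8660,-0.5000,-1.7321)
J_ω[:, 3] = z_3
entry J[3][3] = -0.7500

-0.750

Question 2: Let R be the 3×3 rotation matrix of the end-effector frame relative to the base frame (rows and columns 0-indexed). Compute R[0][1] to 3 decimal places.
-0.750

End-effector y-axis (col 1 of R) = (-0.7500,-0.4330,0.5000)
R[0][1] = -0.7500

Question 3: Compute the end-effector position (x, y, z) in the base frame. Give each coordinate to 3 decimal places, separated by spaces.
-0.683 -1.549 1.902

after link 1: o_1 = (0.5000, -0.8660, 2.0000)
after link 2: o_2 = (1.3660, -0.3660, 4.0000)
after link 3: o_3 = (1.0670, -2.8481, 1.4019)
after link 4: o_4 = (-0.6830, -1.5490, 1.9019)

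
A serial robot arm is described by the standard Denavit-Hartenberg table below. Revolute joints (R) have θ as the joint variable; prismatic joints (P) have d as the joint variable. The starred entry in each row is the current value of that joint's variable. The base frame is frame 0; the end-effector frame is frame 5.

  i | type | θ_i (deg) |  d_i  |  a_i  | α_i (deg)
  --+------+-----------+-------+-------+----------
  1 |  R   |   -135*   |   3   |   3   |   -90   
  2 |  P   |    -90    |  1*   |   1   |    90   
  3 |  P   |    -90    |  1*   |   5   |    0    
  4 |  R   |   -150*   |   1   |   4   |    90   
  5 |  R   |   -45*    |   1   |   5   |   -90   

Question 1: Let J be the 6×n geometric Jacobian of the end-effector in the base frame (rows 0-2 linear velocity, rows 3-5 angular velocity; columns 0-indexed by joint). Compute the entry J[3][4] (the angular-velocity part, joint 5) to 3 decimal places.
0.354

axis z_4 = (0.3536,-0.3536,0.8660); lever o_n−o_4 = (0.0186,-5.0186,-0.9017)
cross product → J_v[:, 4] = (4.6651,0.3349,-1.7678)
J_ω[:, 4] = z_4
entry J[3][4] = 0.3536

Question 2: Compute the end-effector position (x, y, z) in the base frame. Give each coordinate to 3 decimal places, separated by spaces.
-1.067 -5.347 1.098

after link 1: o_1 = (-2.1213, -2.1213, 3.0000)
after link 2: o_2 = (-1.4142, -2.8284, 4.0000)
after link 3: o_3 = (-4.2426, 1.4142, 4.0000)
after link 4: o_4 = (-1.0860, -0.3282, 2.0000)
after link 5: o_5 = (-1.0674, -5.3468, 1.0983)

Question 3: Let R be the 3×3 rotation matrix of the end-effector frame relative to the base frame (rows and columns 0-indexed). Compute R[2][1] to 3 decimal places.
End-effector y-axis (col 1 of R) = (-0.3536,0.3536,-0.8660)
R[2][1] = -0.8660

-0.866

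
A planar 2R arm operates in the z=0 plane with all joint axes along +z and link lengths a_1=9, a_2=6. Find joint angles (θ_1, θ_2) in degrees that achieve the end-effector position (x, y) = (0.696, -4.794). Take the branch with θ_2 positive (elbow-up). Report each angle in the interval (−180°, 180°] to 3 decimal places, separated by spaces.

cos θ_2 = (23.4669−9²−6²)/(2·9·6) = -0.8660; θ_2 = 150.0026° (elbow-up)
β = atan2(-4.7940,0.6960) = -81.7394°; ψ = atan2(2.9998,3.8037) = 38.2608°
θ_1 = β − ψ = -120.0002°

-120.000 150.003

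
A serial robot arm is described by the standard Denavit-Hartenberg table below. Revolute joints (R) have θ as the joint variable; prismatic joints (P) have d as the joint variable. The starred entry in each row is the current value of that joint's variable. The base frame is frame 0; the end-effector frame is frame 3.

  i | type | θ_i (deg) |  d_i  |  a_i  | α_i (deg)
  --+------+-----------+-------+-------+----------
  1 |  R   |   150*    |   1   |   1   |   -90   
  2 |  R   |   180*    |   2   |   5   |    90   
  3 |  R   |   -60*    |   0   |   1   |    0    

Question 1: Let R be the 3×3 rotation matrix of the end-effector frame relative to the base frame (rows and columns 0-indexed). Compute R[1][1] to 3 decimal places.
End-effector y-axis (col 1 of R) = (0.5000,-0.8660,-0.0000)
R[1][1] = -0.8660

-0.866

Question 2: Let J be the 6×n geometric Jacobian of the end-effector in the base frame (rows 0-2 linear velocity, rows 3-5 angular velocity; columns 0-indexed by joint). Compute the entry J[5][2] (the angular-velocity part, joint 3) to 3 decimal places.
-1.000

axis z_2 = (-0.0000,-0.0000,-1.0000); lever o_n−o_2 = (0.8660,0.5000,-0.0000)
cross product → J_v[:, 2] = (0.5000,-0.8660,-0.0000)
J_ω[:, 2] = z_2
entry J[5][2] = -1.0000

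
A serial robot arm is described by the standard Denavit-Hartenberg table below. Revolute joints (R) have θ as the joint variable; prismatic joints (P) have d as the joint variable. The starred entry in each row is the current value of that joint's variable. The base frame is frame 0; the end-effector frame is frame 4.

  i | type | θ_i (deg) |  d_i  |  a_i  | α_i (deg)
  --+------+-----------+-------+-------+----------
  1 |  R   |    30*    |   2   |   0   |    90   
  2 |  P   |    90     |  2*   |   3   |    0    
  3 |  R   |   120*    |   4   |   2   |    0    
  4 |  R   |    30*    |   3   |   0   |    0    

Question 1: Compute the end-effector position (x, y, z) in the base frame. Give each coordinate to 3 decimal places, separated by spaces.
3.000 -8.660 4.000

after link 1: o_1 = (0.0000, 0.0000, 2.0000)
after link 2: o_2 = (1.0000, -1.7321, 5.0000)
after link 3: o_3 = (1.5000, -6.0622, 4.0000)
after link 4: o_4 = (3.0000, -8.6603, 4.0000)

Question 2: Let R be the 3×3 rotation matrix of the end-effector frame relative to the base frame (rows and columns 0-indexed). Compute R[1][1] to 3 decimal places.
0.433

End-effector y-axis (col 1 of R) = (0.7500,0.4330,-0.5000)
R[1][1] = 0.4330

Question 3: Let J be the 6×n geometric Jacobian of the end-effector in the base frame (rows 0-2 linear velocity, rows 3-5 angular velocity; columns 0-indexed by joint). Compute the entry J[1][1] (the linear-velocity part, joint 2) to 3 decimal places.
-0.866

prismatic axis z_1 = (0.5000,-0.8660,0.0000)
J_v[:, 1] = z_1; J_ω[:, 1] = (0,0,0)
entry J[1][1] = -0.8660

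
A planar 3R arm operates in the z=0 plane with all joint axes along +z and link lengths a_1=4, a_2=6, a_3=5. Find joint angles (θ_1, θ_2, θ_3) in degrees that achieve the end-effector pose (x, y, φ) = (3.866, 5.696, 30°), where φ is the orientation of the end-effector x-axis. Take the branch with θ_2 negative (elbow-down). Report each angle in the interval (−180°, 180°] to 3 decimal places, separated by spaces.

wrist centre = target − a_3·(cos φ, sin φ) = (-0.4641, 3.1960)
cos θ_2 = (10.4298−4²−6²)/(2·4·6) = -0.8660; θ_2 = -150.0023° (elbow-down)
β = atan2(3.1960,-0.4641) = 98.2628°; ψ = atan2(-2.9998,-1.1963) = -111.7413°
θ_1 = β − ψ = 210.0041°
θ_3 = φ − θ_1 − θ_2 = -30.0019° (wrapped to (-180°,180°])

-149.996 -150.002 -30.002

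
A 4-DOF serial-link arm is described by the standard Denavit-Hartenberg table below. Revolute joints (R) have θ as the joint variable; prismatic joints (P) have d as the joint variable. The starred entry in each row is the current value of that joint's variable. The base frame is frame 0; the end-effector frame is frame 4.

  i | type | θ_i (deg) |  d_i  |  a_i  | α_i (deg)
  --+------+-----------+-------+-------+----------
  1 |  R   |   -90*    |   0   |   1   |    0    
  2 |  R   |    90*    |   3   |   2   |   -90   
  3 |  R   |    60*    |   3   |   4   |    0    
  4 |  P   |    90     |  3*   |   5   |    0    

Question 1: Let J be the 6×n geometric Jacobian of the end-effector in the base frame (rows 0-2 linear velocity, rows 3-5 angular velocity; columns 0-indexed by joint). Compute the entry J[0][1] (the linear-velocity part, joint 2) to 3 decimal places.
-6.000

axis z_1 = (0.0000,0.0000,1.0000); lever o_n−o_1 = (-0.3301,6.0000,-2.9641)
cross product → J_v[:, 1] = (-6.0000,-0.3301,0.0000)
J_ω[:, 1] = z_1
entry J[0][1] = -6.0000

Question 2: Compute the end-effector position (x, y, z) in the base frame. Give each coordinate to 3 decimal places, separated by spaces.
after link 1: o_1 = (0.0000, -1.0000, 0.0000)
after link 2: o_2 = (2.0000, -1.0000, 3.0000)
after link 3: o_3 = (4.0000, 2.0000, -0.4641)
after link 4: o_4 = (-0.3301, 5.0000, -2.9641)

-0.330 5.000 -2.964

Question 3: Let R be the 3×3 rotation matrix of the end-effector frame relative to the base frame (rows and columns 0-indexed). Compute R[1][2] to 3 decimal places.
1.000

End-effector z-axis (col 2 of R) = (0.0000,1.0000,0.0000)
R[1][2] = 1.0000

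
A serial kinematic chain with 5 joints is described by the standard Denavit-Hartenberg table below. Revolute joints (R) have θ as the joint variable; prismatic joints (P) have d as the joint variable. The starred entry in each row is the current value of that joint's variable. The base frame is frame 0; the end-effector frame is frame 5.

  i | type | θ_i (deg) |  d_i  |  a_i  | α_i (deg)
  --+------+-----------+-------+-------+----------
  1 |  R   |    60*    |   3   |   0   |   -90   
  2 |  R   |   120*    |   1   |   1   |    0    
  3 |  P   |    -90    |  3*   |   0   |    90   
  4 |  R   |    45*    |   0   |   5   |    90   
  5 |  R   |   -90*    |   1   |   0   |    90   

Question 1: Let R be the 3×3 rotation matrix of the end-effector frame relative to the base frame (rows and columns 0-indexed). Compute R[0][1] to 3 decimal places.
End-effector y-axis (col 1 of R) = (0.9186,0.1768,-0.3536)
R[0][1] = 0.9186

0.919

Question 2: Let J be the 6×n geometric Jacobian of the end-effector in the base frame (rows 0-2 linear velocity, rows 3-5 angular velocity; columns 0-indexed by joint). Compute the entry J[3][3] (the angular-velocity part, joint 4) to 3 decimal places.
axis z_3 = (0.2500,0.4330,0.8660); lever o_n−o_3 = (-0.6124,4.5962,-2.1213)
cross product → J_v[:, 3] = (-4.8990,0.0000,1.4142)
J_ω[:, 3] = z_3
entry J[3][3] = 0.2500

0.250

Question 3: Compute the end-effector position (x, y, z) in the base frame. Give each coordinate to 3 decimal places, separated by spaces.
-4.326 6.163 0.013

after link 1: o_1 = (0.0000, 0.0000, 3.0000)
after link 2: o_2 = (-1.1160, 0.0670, 2.1340)
after link 3: o_3 = (-3.7141, 1.5670, 2.1340)
after link 4: o_4 = (-5.2450, 5.9864, 0.3662)
after link 5: o_5 = (-4.3265, 6.1632, 0.0127)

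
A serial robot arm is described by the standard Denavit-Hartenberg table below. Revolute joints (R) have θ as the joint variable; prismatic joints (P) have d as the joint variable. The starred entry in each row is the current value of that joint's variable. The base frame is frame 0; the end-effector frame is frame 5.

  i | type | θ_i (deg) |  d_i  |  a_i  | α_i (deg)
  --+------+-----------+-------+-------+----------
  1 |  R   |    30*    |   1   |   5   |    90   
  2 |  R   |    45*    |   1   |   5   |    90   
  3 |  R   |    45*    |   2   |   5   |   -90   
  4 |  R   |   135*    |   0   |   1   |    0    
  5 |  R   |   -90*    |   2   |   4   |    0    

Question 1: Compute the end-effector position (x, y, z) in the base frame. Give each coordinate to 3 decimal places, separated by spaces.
after link 1: o_1 = (4.3301, 2.5000, 1.0000)
after link 2: o_2 = (7.8920, 3.4017, 4.5355)
after link 3: o_3 = (13.0496, 2.2970, 5.6213)
after link 4: o_4 = (12.0604, 2.3032, 5.7678)
after link 5: o_5 = (12.3941, -1.4465, 8.1820)

12.394 -1.446 8.182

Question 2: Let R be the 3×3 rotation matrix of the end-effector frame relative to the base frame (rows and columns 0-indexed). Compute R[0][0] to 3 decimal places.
End-effector x-axis (col 0 of R) = (0.1232,-0.5062,0.8536)
R[0][0] = 0.1232

0.123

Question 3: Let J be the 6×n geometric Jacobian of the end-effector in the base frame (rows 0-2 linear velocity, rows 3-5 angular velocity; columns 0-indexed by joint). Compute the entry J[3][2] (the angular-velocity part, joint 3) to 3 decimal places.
0.612

axis z_2 = (0.6124,0.3536,-0.7071); lever o_n−o_2 = (4.5022,-4.8482,3.6464)
cross product → J_v[:, 2] = (-2.1390,-5.4165,-4.5607)
J_ω[:, 2] = z_2
entry J[3][2] = 0.6124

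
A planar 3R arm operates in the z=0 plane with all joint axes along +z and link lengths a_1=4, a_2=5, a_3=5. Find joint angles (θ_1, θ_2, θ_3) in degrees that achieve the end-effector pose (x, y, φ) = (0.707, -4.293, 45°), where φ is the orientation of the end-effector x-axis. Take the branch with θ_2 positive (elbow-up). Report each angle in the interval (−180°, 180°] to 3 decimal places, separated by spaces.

wrist centre = target − a_3·(cos φ, sin φ) = (-2.8285, -7.8285)
cos θ_2 = (69.2865−4²−5²)/(2·4·5) = 0.7072; θ_2 = 44.9954° (elbow-up)
β = atan2(-7.8285,-2.8285) = -109.8653°; ψ = atan2(3.5352,7.5358) = 25.1325°
θ_1 = β − ψ = -134.9978°
θ_3 = φ − θ_1 − θ_2 = 135.0024° (wrapped to (-180°,180°])

-134.998 44.995 135.002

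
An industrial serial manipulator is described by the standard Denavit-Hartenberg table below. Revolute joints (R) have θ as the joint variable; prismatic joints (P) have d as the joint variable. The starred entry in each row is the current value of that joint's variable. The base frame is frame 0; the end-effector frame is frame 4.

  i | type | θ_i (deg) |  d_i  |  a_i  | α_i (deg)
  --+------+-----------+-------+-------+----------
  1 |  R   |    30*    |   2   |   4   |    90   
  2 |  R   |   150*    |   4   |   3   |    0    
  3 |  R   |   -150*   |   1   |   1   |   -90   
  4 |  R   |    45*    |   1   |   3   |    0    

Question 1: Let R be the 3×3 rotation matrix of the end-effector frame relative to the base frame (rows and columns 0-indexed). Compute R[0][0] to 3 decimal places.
0.259

End-effector x-axis (col 0 of R) = (0.2588,0.9659,-0.0000)
R[0][0] = 0.2588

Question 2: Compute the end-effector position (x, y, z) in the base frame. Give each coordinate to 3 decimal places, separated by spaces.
after link 1: o_1 = (3.4641, 2.0000, 2.0000)
after link 2: o_2 = (3.2141, -2.7631, 3.5000)
after link 3: o_3 = (4.5801, -3.1292, 3.5000)
after link 4: o_4 = (5.3566, -0.2314, 4.5000)

5.357 -0.231 4.500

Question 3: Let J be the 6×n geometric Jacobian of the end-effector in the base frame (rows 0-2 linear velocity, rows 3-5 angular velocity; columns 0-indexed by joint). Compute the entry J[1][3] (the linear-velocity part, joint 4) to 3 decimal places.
axis z_3 = (0.0000,0.0000,1.0000); lever o_n−o_3 = (0.7765,2.8978,1.0000)
cross product → J_v[:, 3] = (-2.8978,0.7765,0.0000)
J_ω[:, 3] = z_3
entry J[1][3] = 0.7765

0.776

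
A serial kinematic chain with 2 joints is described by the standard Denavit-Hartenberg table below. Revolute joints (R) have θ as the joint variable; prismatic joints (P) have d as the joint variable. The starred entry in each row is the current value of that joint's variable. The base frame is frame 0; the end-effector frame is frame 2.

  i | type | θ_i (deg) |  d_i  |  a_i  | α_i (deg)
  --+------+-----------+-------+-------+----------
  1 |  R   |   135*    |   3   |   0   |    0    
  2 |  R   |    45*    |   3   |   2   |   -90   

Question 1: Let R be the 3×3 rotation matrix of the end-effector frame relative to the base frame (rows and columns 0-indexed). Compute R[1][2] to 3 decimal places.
-1.000

End-effector z-axis (col 2 of R) = (-0.0000,-1.0000,0.0000)
R[1][2] = -1.0000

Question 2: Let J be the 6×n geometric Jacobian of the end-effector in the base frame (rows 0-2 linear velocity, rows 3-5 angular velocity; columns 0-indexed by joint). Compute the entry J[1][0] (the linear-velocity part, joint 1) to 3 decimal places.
-2.000

axis z_0 = ẑ; lever o_n−o_0 = (-2.0000,0.0000,6.0000)
cross product → J_v[:, 0] = (-0.0000,-2.0000,0.0000)
J_ω[:, 0] = z_0
entry J[1][0] = -2.0000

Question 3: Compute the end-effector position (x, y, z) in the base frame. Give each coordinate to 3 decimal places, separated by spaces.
after link 1: o_1 = (0.0000, 0.0000, 3.0000)
after link 2: o_2 = (-2.0000, 0.0000, 6.0000)

-2.000 0.000 6.000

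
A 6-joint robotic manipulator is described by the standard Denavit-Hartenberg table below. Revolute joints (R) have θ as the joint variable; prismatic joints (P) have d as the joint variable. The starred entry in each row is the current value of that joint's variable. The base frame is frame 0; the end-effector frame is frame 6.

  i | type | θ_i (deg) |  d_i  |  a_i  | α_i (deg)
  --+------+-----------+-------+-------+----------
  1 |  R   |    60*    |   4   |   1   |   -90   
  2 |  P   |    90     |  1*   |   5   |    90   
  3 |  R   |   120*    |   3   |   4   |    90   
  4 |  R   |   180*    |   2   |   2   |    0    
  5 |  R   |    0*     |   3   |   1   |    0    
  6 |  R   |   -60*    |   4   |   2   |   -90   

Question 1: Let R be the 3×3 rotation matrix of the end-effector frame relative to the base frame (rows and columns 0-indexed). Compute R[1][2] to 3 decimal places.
End-effector z-axis (col 2 of R) = (0.3995,-0.8080,-0.4330)
R[1][2] = -0.8080

-0.808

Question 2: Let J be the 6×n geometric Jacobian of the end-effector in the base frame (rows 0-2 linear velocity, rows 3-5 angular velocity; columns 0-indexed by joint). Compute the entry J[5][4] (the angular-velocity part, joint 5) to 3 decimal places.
-0.866

axis z_4 = (-0.4330,0.2500,-0.8660); lever o_n−o_4 = (-0.6651,2.3840,-7.0622)
cross product → J_v[:, 4] = (0.2990,-2.4821,-0.8660)
J_ω[:, 4] = z_4
entry J[5][4] = -0.8660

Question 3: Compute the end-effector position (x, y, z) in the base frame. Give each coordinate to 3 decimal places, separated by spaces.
-1.897 7.714 -8.794

after link 1: o_1 = (0.5000, 0.8660, 4.0000)
after link 2: o_2 = (-0.3660, 1.3660, -1.0000)
after link 3: o_3 = (-1.8660, 5.6962, 1.0000)
after link 4: o_4 = (-1.2321, 5.3301, -1.7321)
after link 5: o_5 = (-1.7811, 5.6471, -4.8301)
after link 6: o_6 = (-1.8971, 7.7141, -8.7942)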